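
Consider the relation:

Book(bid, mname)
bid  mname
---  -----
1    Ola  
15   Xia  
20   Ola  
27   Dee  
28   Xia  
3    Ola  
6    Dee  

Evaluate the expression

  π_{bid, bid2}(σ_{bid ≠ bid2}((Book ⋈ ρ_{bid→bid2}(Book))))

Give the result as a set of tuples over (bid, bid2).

ρ[bid→bid2]: schema becomes (bid2, mname); tuples unchanged.
Book ⋈ ρ_{bid→bid2}(Book) (natural join on mname): {(1, Ola, 1), (1, Ola, 20), (1, Ola, 3), (15, Xia, 15), (15, Xia, 28), (20, Ola, 1), (20, Ola, 20), (20, Ola, 3), (27, Dee, 27), (27, Dee, 6), (28, Xia, 15), (28, Xia, 28), (3, Ola, 1), (3, Ola, 20), (3, Ola, 3), (6, Dee, 27), (6, Dee, 6)}
Filtering on bid ≠ bid2 leaves {(1, Ola, 20), (1, Ola, 3), (15, Xia, 28), (20, Ola, 1), (20, Ola, 3), (27, Dee, 6), (28, Xia, 15), (3, Ola, 1), (3, Ola, 20), (6, Dee, 27)}.
Keep only column(s) bid, bid2: {(1, 20), (1, 3), (15, 28), (20, 1), (20, 3), (27, 6), (28, 15), (3, 1), (3, 20), (6, 27)}

{(1, 20), (1, 3), (15, 28), (20, 1), (20, 3), (27, 6), (28, 15), (3, 1), (3, 20), (6, 27)}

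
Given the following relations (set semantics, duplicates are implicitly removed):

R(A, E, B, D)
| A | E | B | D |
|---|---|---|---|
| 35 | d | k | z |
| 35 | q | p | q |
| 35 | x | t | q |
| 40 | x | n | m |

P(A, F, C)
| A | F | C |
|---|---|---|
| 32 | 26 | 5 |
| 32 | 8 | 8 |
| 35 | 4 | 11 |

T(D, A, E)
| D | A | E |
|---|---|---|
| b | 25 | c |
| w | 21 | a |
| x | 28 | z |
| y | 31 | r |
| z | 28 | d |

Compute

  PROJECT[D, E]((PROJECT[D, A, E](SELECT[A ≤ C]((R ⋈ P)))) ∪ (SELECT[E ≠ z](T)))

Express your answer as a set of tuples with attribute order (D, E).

{(b, c), (w, a), (y, r), (z, d)}

Natural join on A: {(35, d, k, z, 4, 11), (35, q, p, q, 4, 11), (35, x, t, q, 4, 11)}
Apply σ_{A ≤ C}; surviving tuples: {}
π_{D, A, E} gives {}.
Apply σ_{E ≠ z}; surviving tuples: {(b, 25, c), (w, 21, a), (y, 31, r), (z, 28, d)}
Taking the union: {(b, 25, c), (w, 21, a), (y, 31, r), (z, 28, d)}
π_{D, E} gives {(b, c), (w, a), (y, r), (z, d)}.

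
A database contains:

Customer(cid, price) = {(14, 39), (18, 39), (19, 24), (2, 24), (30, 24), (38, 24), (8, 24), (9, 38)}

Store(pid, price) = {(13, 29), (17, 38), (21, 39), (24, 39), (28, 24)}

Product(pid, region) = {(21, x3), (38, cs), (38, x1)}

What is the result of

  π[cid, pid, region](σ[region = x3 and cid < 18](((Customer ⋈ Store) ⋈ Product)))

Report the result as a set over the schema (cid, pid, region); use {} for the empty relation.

{(14, 21, x3)}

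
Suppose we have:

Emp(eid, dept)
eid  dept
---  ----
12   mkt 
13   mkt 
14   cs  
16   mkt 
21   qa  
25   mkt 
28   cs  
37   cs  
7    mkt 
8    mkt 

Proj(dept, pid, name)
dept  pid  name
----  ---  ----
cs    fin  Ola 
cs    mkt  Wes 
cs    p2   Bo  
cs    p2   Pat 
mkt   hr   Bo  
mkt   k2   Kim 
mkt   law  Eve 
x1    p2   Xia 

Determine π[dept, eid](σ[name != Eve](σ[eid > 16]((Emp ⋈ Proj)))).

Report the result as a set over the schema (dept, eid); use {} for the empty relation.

Emp ⋈ Proj (natural join on dept): {(12, mkt, hr, Bo), (12, mkt, k2, Kim), (12, mkt, law, Eve), (13, mkt, hr, Bo), (13, mkt, k2, Kim), (13, mkt, law, Eve), (14, cs, fin, Ola), (14, cs, mkt, Wes), (14, cs, p2, Bo), (14, cs, p2, Pat), (16, mkt, hr, Bo), (16, mkt, k2, Kim), (16, mkt, law, Eve), (25, mkt, hr, Bo), (25, mkt, k2, Kim), (25, mkt, law, Eve), (28, cs, fin, Ola), (28, cs, mkt, Wes), (28, cs, p2, Bo), (28, cs, p2, Pat), (37, cs, fin, Ola), (37, cs, mkt, Wes), (37, cs, p2, Bo), (37, cs, p2, Pat), (7, mkt, hr, Bo), (7, mkt, k2, Kim), (7, mkt, law, Eve), (8, mkt, hr, Bo), (8, mkt, k2, Kim), (8, mkt, law, Eve)}
Selection eid > 16: {(25, mkt, hr, Bo), (25, mkt, k2, Kim), (25, mkt, law, Eve), (28, cs, fin, Ola), (28, cs, mkt, Wes), (28, cs, p2, Bo), (28, cs, p2, Pat), (37, cs, fin, Ola), (37, cs, mkt, Wes), (37, cs, p2, Bo), (37, cs, p2, Pat)}
Selection name != Eve: {(25, mkt, hr, Bo), (25, mkt, k2, Kim), (28, cs, fin, Ola), (28, cs, mkt, Wes), (28, cs, p2, Bo), (28, cs, p2, Pat), (37, cs, fin, Ola), (37, cs, mkt, Wes), (37, cs, p2, Bo), (37, cs, p2, Pat)}
Projecting to dept, eid (7 duplicate(s) eliminated): {(cs, 28), (cs, 37), (mkt, 25)}

{(cs, 28), (cs, 37), (mkt, 25)}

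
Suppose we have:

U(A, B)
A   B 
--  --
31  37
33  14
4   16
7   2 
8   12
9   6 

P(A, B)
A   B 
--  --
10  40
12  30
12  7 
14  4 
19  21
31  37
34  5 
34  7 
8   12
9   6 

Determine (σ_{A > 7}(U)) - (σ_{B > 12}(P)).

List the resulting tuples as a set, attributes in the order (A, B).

{(33, 14), (8, 12), (9, 6)}

Selection A > 7: {(31, 37), (33, 14), (8, 12), (9, 6)}
Selection B > 12: {(10, 40), (12, 30), (19, 21), (31, 37)}
Set difference of the two operands is {(33, 14), (8, 12), (9, 6)}.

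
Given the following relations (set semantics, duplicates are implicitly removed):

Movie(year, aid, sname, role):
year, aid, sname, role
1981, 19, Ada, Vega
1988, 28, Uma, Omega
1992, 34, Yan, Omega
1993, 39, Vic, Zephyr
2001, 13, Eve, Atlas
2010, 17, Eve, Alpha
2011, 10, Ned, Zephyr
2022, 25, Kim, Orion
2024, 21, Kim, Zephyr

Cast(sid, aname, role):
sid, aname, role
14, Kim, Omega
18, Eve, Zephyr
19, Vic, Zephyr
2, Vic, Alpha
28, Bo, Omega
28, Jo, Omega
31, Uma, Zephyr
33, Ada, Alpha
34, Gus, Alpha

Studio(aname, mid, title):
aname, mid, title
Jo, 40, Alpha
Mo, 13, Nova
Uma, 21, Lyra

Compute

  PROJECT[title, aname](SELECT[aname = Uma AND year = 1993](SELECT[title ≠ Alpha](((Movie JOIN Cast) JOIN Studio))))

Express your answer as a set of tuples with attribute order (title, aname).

Joining Movie and Cast on role yields {(1988, 28, Uma, Omega, 14, Kim), (1988, 28, Uma, Omega, 28, Bo), (1988, 28, Uma, Omega, 28, Jo), (1992, 34, Yan, Omega, 14, Kim), (1992, 34, Yan, Omega, 28, Bo), (1992, 34, Yan, Omega, 28, Jo), (1993, 39, Vic, Zephyr, 18, Eve), (1993, 39, Vic, Zephyr, 19, Vic), (1993, 39, Vic, Zephyr, 31, Uma), (2010, 17, Eve, Alpha, 2, Vic), (2010, 17, Eve, Alpha, 33, Ada), (2010, 17, Eve, Alpha, 34, Gus), (2011, 10, Ned, Zephyr, 18, Eve), (2011, 10, Ned, Zephyr, 19, Vic), (2011, 10, Ned, Zephyr, 31, Uma), (2024, 21, Kim, Zephyr, 18, Eve), (2024, 21, Kim, Zephyr, 19, Vic), (2024, 21, Kim, Zephyr, 31, Uma)}.
Joining (Movie JOIN Cast) and Studio on aname yields {(1988, 28, Uma, Omega, 28, Jo, 40, Alpha), (1992, 34, Yan, Omega, 28, Jo, 40, Alpha), (1993, 39, Vic, Zephyr, 31, Uma, 21, Lyra), (2011, 10, Ned, Zephyr, 31, Uma, 21, Lyra), (2024, 21, Kim, Zephyr, 31, Uma, 21, Lyra)}.
Apply σ_{title ≠ Alpha}; surviving tuples: {(1993, 39, Vic, Zephyr, 31, Uma, 21, Lyra), (2011, 10, Ned, Zephyr, 31, Uma, 21, Lyra), (2024, 21, Kim, Zephyr, 31, Uma, 21, Lyra)}
Apply σ_{aname = Uma AND year = 1993}; surviving tuples: {(1993, 39, Vic, Zephyr, 31, Uma, 21, Lyra)}
Keep only column(s) title, aname: {(Lyra, Uma)}

{(Lyra, Uma)}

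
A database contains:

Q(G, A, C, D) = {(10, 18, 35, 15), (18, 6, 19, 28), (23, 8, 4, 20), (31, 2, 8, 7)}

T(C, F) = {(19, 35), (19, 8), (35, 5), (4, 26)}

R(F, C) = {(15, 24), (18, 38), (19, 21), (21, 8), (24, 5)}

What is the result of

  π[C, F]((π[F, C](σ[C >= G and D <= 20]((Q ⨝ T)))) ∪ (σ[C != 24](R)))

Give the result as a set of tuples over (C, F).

{(21, 19), (35, 5), (38, 18), (5, 24), (8, 21)}

Joining Q and T on C yields {(10, 18, 35, 15, 5), (18, 6, 19, 28, 35), (18, 6, 19, 28, 8), (23, 8, 4, 20, 26)}.
Apply σ_{C >= G and D <= 20}; surviving tuples: {(10, 18, 35, 15, 5)}
π[F, C]: project onto (F, C) → {(5, 35)}
Apply σ_{C != 24}; surviving tuples: {(18, 38), (19, 21), (21, 8), (24, 5)}
Taking the union: {(18, 38), (19, 21), (21, 8), (24, 5), (5, 35)}
π[C, F]: project onto (C, F) → {(21, 19), (35, 5), (38, 18), (5, 24), (8, 21)}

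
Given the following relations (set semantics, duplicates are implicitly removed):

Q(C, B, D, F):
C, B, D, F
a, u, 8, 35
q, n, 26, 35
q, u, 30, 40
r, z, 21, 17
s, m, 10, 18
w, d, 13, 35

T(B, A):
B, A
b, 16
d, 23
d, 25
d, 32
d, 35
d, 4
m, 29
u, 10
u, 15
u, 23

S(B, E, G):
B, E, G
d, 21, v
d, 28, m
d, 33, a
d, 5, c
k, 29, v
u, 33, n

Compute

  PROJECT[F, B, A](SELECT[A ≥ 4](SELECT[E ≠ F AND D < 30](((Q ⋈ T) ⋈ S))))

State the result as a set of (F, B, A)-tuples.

{(35, d, 23), (35, d, 25), (35, d, 32), (35, d, 35), (35, d, 4), (35, u, 10), (35, u, 15), (35, u, 23)}

Natural join on B: {(a, u, 8, 35, 10), (a, u, 8, 35, 15), (a, u, 8, 35, 23), (q, u, 30, 40, 10), (q, u, 30, 40, 15), (q, u, 30, 40, 23), (s, m, 10, 18, 29), (w, d, 13, 35, 23), (w, d, 13, 35, 25), (w, d, 13, 35, 32), (w, d, 13, 35, 35), (w, d, 13, 35, 4)}
Natural join on B: {(a, u, 8, 35, 10, 33, n), (a, u, 8, 35, 15, 33, n), (a, u, 8, 35, 23, 33, n), (q, u, 30, 40, 10, 33, n), (q, u, 30, 40, 15, 33, n), (q, u, 30, 40, 23, 33, n), (w, d, 13, 35, 23, 21, v), (w, d, 13, 35, 23, 28, m), (w, d, 13, 35, 23, 33, a), (w, d, 13, 35, 23, 5, c), (w, d, 13, 35, 25, 21, v), (w, d, 13, 35, 25, 28, m), (w, d, 13, 35, 25, 33, a), (w, d, 13, 35, 25, 5, c), (w, d, 13, 35, 32, 21, v), (w, d, 13, 35, 32, 28, m), (w, d, 13, 35, 32, 33, a), (w, d, 13, 35, 32, 5, c), (w, d, 13, 35, 35, 21, v), (w, d, 13, 35, 35, 28, m), (w, d, 13, 35, 35, 33, a), (w, d, 13, 35, 35, 5, c), (w, d, 13, 35, 4, 21, v), (w, d, 13, 35, 4, 28, m), (w, d, 13, 35, 4, 33, a), (w, d, 13, 35, 4, 5, c)}
Selection E ≠ F AND D < 30: {(a, u, 8, 35, 10, 33, n), (a, u, 8, 35, 15, 33, n), (a, u, 8, 35, 23, 33, n), (w, d, 13, 35, 23, 21, v), (w, d, 13, 35, 23, 28, m), (w, d, 13, 35, 23, 33, a), (w, d, 13, 35, 23, 5, c), (w, d, 13, 35, 25, 21, v), (w, d, 13, 35, 25, 28, m), (w, d, 13, 35, 25, 33, a), (w, d, 13, 35, 25, 5, c), (w, d, 13, 35, 32, 21, v), (w, d, 13, 35, 32, 28, m), (w, d, 13, 35, 32, 33, a), (w, d, 13, 35, 32, 5, c), (w, d, 13, 35, 35, 21, v), (w, d, 13, 35, 35, 28, m), (w, d, 13, 35, 35, 33, a), (w, d, 13, 35, 35, 5, c), (w, d, 13, 35, 4, 21, v), (w, d, 13, 35, 4, 28, m), (w, d, 13, 35, 4, 33, a), (w, d, 13, 35, 4, 5, c)}
Selection A ≥ 4: {(a, u, 8, 35, 10, 33, n), (a, u, 8, 35, 15, 33, n), (a, u, 8, 35, 23, 33, n), (w, d, 13, 35, 23, 21, v), (w, d, 13, 35, 23, 28, m), (w, d, 13, 35, 23, 33, a), (w, d, 13, 35, 23, 5, c), (w, d, 13, 35, 25, 21, v), (w, d, 13, 35, 25, 28, m), (w, d, 13, 35, 25, 33, a), (w, d, 13, 35, 25, 5, c), (w, d, 13, 35, 32, 21, v), (w, d, 13, 35, 32, 28, m), (w, d, 13, 35, 32, 33, a), (w, d, 13, 35, 32, 5, c), (w, d, 13, 35, 35, 21, v), (w, d, 13, 35, 35, 28, m), (w, d, 13, 35, 35, 33, a), (w, d, 13, 35, 35, 5, c), (w, d, 13, 35, 4, 21, v), (w, d, 13, 35, 4, 28, m), (w, d, 13, 35, 4, 33, a), (w, d, 13, 35, 4, 5, c)}
Projecting to F, B, A (15 duplicate(s) eliminated): {(35, d, 23), (35, d, 25), (35, d, 32), (35, d, 35), (35, d, 4), (35, u, 10), (35, u, 15), (35, u, 23)}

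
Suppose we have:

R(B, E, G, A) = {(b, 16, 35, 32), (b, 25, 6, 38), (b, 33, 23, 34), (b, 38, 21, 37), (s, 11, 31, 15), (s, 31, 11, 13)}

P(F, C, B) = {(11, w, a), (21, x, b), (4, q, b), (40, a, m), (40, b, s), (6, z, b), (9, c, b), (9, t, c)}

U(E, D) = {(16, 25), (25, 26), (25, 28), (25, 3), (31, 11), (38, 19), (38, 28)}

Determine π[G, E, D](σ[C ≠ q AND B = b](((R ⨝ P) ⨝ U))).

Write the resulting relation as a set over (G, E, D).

{(21, 38, 19), (21, 38, 28), (35, 16, 25), (6, 25, 26), (6, 25, 28), (6, 25, 3)}

Natural join on B: {(b, 16, 35, 32, 21, x), (b, 16, 35, 32, 4, q), (b, 16, 35, 32, 6, z), (b, 16, 35, 32, 9, c), (b, 25, 6, 38, 21, x), (b, 25, 6, 38, 4, q), (b, 25, 6, 38, 6, z), (b, 25, 6, 38, 9, c), (b, 33, 23, 34, 21, x), (b, 33, 23, 34, 4, q), (b, 33, 23, 34, 6, z), (b, 33, 23, 34, 9, c), (b, 38, 21, 37, 21, x), (b, 38, 21, 37, 4, q), (b, 38, 21, 37, 6, z), (b, 38, 21, 37, 9, c), (s, 11, 31, 15, 40, b), (s, 31, 11, 13, 40, b)}
Natural join on E: {(b, 16, 35, 32, 21, x, 25), (b, 16, 35, 32, 4, q, 25), (b, 16, 35, 32, 6, z, 25), (b, 16, 35, 32, 9, c, 25), (b, 25, 6, 38, 21, x, 26), (b, 25, 6, 38, 21, x, 28), (b, 25, 6, 38, 21, x, 3), (b, 25, 6, 38, 4, q, 26), (b, 25, 6, 38, 4, q, 28), (b, 25, 6, 38, 4, q, 3), (b, 25, 6, 38, 6, z, 26), (b, 25, 6, 38, 6, z, 28), (b, 25, 6, 38, 6, z, 3), (b, 25, 6, 38, 9, c, 26), (b, 25, 6, 38, 9, c, 28), (b, 25, 6, 38, 9, c, 3), (b, 38, 21, 37, 21, x, 19), (b, 38, 21, 37, 21, x, 28), (b, 38, 21, 37, 4, q, 19), (b, 38, 21, 37, 4, q, 28), (b, 38, 21, 37, 6, z, 19), (b, 38, 21, 37, 6, z, 28), (b, 38, 21, 37, 9, c, 19), (b, 38, 21, 37, 9, c, 28), (s, 31, 11, 13, 40, b, 11)}
Filtering on C ≠ q AND B = b leaves {(b, 16, 35, 32, 21, x, 25), (b, 16, 35, 32, 6, z, 25), (b, 16, 35, 32, 9, c, 25), (b, 25, 6, 38, 21, x, 26), (b, 25, 6, 38, 21, x, 28), (b, 25, 6, 38, 21, x, 3), (b, 25, 6, 38, 6, z, 26), (b, 25, 6, 38, 6, z, 28), (b, 25, 6, 38, 6, z, 3), (b, 25, 6, 38, 9, c, 26), (b, 25, 6, 38, 9, c, 28), (b, 25, 6, 38, 9, c, 3), (b, 38, 21, 37, 21, x, 19), (b, 38, 21, 37, 21, x, 28), (b, 38, 21, 37, 6, z, 19), (b, 38, 21, 37, 6, z, 28), (b, 38, 21, 37, 9, c, 19), (b, 38, 21, 37, 9, c, 28)}.
π_{G, E, D} gives {(21, 38, 19), (21, 38, 28), (35, 16, 25), (6, 25, 26), (6, 25, 28), (6, 25, 3)} (12 duplicate(s) eliminated).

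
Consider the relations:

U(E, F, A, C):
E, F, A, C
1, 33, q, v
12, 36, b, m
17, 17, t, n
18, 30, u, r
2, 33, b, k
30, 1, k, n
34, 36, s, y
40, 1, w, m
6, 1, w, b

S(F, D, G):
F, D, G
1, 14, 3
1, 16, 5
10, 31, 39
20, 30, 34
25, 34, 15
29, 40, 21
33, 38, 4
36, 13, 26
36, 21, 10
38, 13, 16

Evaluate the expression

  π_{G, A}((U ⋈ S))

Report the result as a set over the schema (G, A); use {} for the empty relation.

U ⋈ S (natural join on F): {(1, 33, q, v, 38, 4), (12, 36, b, m, 13, 26), (12, 36, b, m, 21, 10), (2, 33, b, k, 38, 4), (30, 1, k, n, 14, 3), (30, 1, k, n, 16, 5), (34, 36, s, y, 13, 26), (34, 36, s, y, 21, 10), (40, 1, w, m, 14, 3), (40, 1, w, m, 16, 5), (6, 1, w, b, 14, 3), (6, 1, w, b, 16, 5)}
Projecting to G, A (2 duplicate(s) eliminated): {(10, b), (10, s), (26, b), (26, s), (3, k), (3, w), (4, b), (4, q), (5, k), (5, w)}

{(10, b), (10, s), (26, b), (26, s), (3, k), (3, w), (4, b), (4, q), (5, k), (5, w)}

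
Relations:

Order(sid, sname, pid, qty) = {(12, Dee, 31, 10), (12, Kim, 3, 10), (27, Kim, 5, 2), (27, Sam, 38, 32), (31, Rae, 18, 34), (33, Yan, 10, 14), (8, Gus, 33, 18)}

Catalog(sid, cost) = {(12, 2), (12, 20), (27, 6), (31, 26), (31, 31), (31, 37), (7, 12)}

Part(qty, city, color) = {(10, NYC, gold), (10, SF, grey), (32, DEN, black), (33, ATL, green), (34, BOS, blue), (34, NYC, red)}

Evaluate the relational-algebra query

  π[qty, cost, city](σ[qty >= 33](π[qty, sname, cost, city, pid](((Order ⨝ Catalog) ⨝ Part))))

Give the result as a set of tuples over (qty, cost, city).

Order ⋈ Catalog (natural join on sid): {(12, Dee, 31, 10, 2), (12, Dee, 31, 10, 20), (12, Kim, 3, 10, 2), (12, Kim, 3, 10, 20), (27, Kim, 5, 2, 6), (27, Sam, 38, 32, 6), (31, Rae, 18, 34, 26), (31, Rae, 18, 34, 31), (31, Rae, 18, 34, 37)}
(Order ⨝ Catalog) ⋈ Part (natural join on qty): {(12, Dee, 31, 10, 2, NYC, gold), (12, Dee, 31, 10, 2, SF, grey), (12, Dee, 31, 10, 20, NYC, gold), (12, Dee, 31, 10, 20, SF, grey), (12, Kim, 3, 10, 2, NYC, gold), (12, Kim, 3, 10, 2, SF, grey), (12, Kim, 3, 10, 20, NYC, gold), (12, Kim, 3, 10, 20, SF, grey), (27, Sam, 38, 32, 6, DEN, black), (31, Rae, 18, 34, 26, BOS, blue), (31, Rae, 18, 34, 26, NYC, red), (31, Rae, 18, 34, 31, BOS, blue), (31, Rae, 18, 34, 31, NYC, red), (31, Rae, 18, 34, 37, BOS, blue), (31, Rae, 18, 34, 37, NYC, red)}
π[qty, sname, cost, city, pid]: project onto (qty, sname, cost, city, pid) → {(10, Dee, 2, NYC, 31), (10, Dee, 2, SF, 31), (10, Dee, 20, NYC, 31), (10, Dee, 20, SF, 31), (10, Kim, 2, NYC, 3), (10, Kim, 2, SF, 3), (10, Kim, 20, NYC, 3), (10, Kim, 20, SF, 3), (32, Sam, 6, DEN, 38), (34, Rae, 26, BOS, 18), (34, Rae, 26, NYC, 18), (34, Rae, 31, BOS, 18), (34, Rae, 31, NYC, 18), (34, Rae, 37, BOS, 18), (34, Rae, 37, NYC, 18)}
Selection qty >= 33: {(34, Rae, 26, BOS, 18), (34, Rae, 26, NYC, 18), (34, Rae, 31, BOS, 18), (34, Rae, 31, NYC, 18), (34, Rae, 37, BOS, 18), (34, Rae, 37, NYC, 18)}
π[qty, cost, city]: project onto (qty, cost, city) → {(34, 26, BOS), (34, 26, NYC), (34, 31, BOS), (34, 31, NYC), (34, 37, BOS), (34, 37, NYC)}

{(34, 26, BOS), (34, 26, NYC), (34, 31, BOS), (34, 31, NYC), (34, 37, BOS), (34, 37, NYC)}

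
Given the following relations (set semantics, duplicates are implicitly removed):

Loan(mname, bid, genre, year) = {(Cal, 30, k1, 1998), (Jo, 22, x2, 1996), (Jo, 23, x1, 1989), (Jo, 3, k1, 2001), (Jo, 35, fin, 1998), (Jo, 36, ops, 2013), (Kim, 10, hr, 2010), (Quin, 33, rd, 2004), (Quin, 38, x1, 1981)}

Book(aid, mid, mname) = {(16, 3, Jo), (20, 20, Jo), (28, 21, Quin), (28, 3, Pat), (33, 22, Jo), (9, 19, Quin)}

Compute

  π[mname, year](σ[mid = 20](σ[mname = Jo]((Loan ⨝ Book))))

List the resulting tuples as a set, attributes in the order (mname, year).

{(Jo, 1989), (Jo, 1996), (Jo, 1998), (Jo, 2001), (Jo, 2013)}

Loan ⋈ Book (natural join on mname): {(Jo, 22, x2, 1996, 16, 3), (Jo, 22, x2, 1996, 20, 20), (Jo, 22, x2, 1996, 33, 22), (Jo, 23, x1, 1989, 16, 3), (Jo, 23, x1, 1989, 20, 20), (Jo, 23, x1, 1989, 33, 22), (Jo, 3, k1, 2001, 16, 3), (Jo, 3, k1, 2001, 20, 20), (Jo, 3, k1, 2001, 33, 22), (Jo, 35, fin, 1998, 16, 3), (Jo, 35, fin, 1998, 20, 20), (Jo, 35, fin, 1998, 33, 22), (Jo, 36, ops, 2013, 16, 3), (Jo, 36, ops, 2013, 20, 20), (Jo, 36, ops, 2013, 33, 22), (Quin, 33, rd, 2004, 28, 21), (Quin, 33, rd, 2004, 9, 19), (Quin, 38, x1, 1981, 28, 21), (Quin, 38, x1, 1981, 9, 19)}
σ[mname = Jo]: keep tuples satisfying mname = Jo → {(Jo, 22, x2, 1996, 16, 3), (Jo, 22, x2, 1996, 20, 20), (Jo, 22, x2, 1996, 33, 22), (Jo, 23, x1, 1989, 16, 3), (Jo, 23, x1, 1989, 20, 20), (Jo, 23, x1, 1989, 33, 22), (Jo, 3, k1, 2001, 16, 3), (Jo, 3, k1, 2001, 20, 20), (Jo, 3, k1, 2001, 33, 22), (Jo, 35, fin, 1998, 16, 3), (Jo, 35, fin, 1998, 20, 20), (Jo, 35, fin, 1998, 33, 22), (Jo, 36, ops, 2013, 16, 3), (Jo, 36, ops, 2013, 20, 20), (Jo, 36, ops, 2013, 33, 22)}
σ[mid = 20]: keep tuples satisfying mid = 20 → {(Jo, 22, x2, 1996, 20, 20), (Jo, 23, x1, 1989, 20, 20), (Jo, 3, k1, 2001, 20, 20), (Jo, 35, fin, 1998, 20, 20), (Jo, 36, ops, 2013, 20, 20)}
π[mname, year]: project onto (mname, year) → {(Jo, 1989), (Jo, 1996), (Jo, 1998), (Jo, 2001), (Jo, 2013)}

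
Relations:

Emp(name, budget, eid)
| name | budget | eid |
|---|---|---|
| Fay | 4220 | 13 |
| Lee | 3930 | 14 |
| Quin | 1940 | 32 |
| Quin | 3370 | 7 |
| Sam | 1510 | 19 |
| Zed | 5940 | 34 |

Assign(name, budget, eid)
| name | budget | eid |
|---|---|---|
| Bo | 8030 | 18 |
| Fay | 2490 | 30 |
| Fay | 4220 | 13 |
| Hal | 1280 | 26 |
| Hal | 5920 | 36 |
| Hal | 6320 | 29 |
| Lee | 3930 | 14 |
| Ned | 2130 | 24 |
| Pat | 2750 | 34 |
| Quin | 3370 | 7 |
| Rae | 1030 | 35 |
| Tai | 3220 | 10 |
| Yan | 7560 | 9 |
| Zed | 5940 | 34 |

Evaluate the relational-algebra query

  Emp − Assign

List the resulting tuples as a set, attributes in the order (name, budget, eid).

{(Quin, 1940, 32), (Sam, 1510, 19)}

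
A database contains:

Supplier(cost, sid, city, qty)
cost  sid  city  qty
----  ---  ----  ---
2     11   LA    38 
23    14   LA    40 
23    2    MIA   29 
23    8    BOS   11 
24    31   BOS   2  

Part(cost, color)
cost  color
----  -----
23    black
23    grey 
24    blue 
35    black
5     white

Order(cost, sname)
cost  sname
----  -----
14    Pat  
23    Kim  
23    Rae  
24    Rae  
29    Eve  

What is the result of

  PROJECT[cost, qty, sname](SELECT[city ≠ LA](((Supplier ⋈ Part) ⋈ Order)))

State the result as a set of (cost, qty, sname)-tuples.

Supplier ⋈ Part (natural join on cost): {(23, 14, LA, 40, black), (23, 14, LA, 40, grey), (23, 2, MIA, 29, black), (23, 2, MIA, 29, grey), (23, 8, BOS, 11, black), (23, 8, BOS, 11, grey), (24, 31, BOS, 2, blue)}
(Supplier ⋈ Part) ⋈ Order (natural join on cost): {(23, 14, LA, 40, black, Kim), (23, 14, LA, 40, black, Rae), (23, 14, LA, 40, grey, Kim), (23, 14, LA, 40, grey, Rae), (23, 2, MIA, 29, black, Kim), (23, 2, MIA, 29, black, Rae), (23, 2, MIA, 29, grey, Kim), (23, 2, MIA, 29, grey, Rae), (23, 8, BOS, 11, black, Kim), (23, 8, BOS, 11, black, Rae), (23, 8, BOS, 11, grey, Kim), (23, 8, BOS, 11, grey, Rae), (24, 31, BOS, 2, blue, Rae)}
Apply σ_{city ≠ LA}; surviving tuples: {(23, 2, MIA, 29, black, Kim), (23, 2, MIA, 29, black, Rae), (23, 2, MIA, 29, grey, Kim), (23, 2, MIA, 29, grey, Rae), (23, 8, BOS, 11, black, Kim), (23, 8, BOS, 11, black, Rae), (23, 8, BOS, 11, grey, Kim), (23, 8, BOS, 11, grey, Rae), (24, 31, BOS, 2, blue, Rae)}
Projecting to cost, qty, sname (4 duplicate(s) eliminated): {(23, 11, Kim), (23, 11, Rae), (23, 29, Kim), (23, 29, Rae), (24, 2, Rae)}

{(23, 11, Kim), (23, 11, Rae), (23, 29, Kim), (23, 29, Rae), (24, 2, Rae)}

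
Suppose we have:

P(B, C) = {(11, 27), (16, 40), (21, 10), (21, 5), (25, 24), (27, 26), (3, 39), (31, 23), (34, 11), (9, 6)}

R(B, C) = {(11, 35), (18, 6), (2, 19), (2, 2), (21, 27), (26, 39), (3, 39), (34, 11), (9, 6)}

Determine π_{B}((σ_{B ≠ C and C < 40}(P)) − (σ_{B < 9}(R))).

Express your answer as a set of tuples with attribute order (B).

{11, 21, 25, 27, 31, 34, 9}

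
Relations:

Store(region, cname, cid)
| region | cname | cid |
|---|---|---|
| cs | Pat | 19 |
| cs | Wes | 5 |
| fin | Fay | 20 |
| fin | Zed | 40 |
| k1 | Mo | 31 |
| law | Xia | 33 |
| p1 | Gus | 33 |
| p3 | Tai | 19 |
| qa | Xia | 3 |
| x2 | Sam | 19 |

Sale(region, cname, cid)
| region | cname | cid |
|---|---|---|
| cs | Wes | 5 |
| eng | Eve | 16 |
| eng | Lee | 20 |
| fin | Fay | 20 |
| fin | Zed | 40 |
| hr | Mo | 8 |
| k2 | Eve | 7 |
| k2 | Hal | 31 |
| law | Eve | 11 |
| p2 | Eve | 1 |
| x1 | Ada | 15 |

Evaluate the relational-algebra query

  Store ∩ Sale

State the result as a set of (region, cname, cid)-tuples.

{(cs, Wes, 5), (fin, Fay, 20), (fin, Zed, 40)}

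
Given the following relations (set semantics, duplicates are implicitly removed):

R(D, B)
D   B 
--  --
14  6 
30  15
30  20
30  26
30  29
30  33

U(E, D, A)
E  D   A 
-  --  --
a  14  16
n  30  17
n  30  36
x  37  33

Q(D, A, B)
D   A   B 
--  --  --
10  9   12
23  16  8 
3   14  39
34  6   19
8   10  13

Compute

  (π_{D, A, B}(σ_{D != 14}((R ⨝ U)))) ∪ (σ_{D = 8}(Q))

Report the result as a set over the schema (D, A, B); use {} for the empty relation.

{(30, 17, 15), (30, 17, 20), (30, 17, 26), (30, 17, 29), (30, 17, 33), (30, 36, 15), (30, 36, 20), (30, 36, 26), (30, 36, 29), (30, 36, 33), (8, 10, 13)}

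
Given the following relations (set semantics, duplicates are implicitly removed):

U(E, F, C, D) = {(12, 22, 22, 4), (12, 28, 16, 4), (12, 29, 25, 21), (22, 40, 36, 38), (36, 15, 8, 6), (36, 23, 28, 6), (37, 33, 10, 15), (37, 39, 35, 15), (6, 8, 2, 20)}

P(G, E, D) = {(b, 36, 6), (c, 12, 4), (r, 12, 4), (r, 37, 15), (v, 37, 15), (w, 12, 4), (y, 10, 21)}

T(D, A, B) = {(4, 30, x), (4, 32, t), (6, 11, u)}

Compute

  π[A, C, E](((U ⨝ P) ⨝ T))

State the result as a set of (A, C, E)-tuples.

{(11, 28, 36), (11, 8, 36), (30, 16, 12), (30, 22, 12), (32, 16, 12), (32, 22, 12)}

U ⋈ P (natural join on E, D): {(12, 22, 22, 4, c), (12, 22, 22, 4, r), (12, 22, 22, 4, w), (12, 28, 16, 4, c), (12, 28, 16, 4, r), (12, 28, 16, 4, w), (36, 15, 8, 6, b), (36, 23, 28, 6, b), (37, 33, 10, 15, r), (37, 33, 10, 15, v), (37, 39, 35, 15, r), (37, 39, 35, 15, v)}
(U ⨝ P) ⋈ T (natural join on D): {(12, 22, 22, 4, c, 30, x), (12, 22, 22, 4, c, 32, t), (12, 22, 22, 4, r, 30, x), (12, 22, 22, 4, r, 32, t), (12, 22, 22, 4, w, 30, x), (12, 22, 22, 4, w, 32, t), (12, 28, 16, 4, c, 30, x), (12, 28, 16, 4, c, 32, t), (12, 28, 16, 4, r, 30, x), (12, 28, 16, 4, r, 32, t), (12, 28, 16, 4, w, 30, x), (12, 28, 16, 4, w, 32, t), (36, 15, 8, 6, b, 11, u), (36, 23, 28, 6, b, 11, u)}
Projecting to A, C, E (8 duplicate(s) eliminated): {(11, 28, 36), (11, 8, 36), (30, 16, 12), (30, 22, 12), (32, 16, 12), (32, 22, 12)}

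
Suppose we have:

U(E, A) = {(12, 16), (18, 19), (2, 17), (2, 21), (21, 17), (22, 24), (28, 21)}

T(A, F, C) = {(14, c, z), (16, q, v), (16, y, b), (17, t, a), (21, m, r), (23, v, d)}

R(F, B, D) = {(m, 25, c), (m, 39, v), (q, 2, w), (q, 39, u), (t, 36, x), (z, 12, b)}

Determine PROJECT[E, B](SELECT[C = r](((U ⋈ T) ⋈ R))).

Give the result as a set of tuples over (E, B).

Natural join on A: {(12, 16, q, v), (12, 16, y, b), (2, 17, t, a), (2, 21, m, r), (21, 17, t, a), (28, 21, m, r)}
Natural join on F: {(12, 16, q, v, 2, w), (12, 16, q, v, 39, u), (2, 17, t, a, 36, x), (2, 21, m, r, 25, c), (2, 21, m, r, 39, v), (21, 17, t, a, 36, x), (28, 21, m, r, 25, c), (28, 21, m, r, 39, v)}
Apply σ_{C = r}; surviving tuples: {(2, 21, m, r, 25, c), (2, 21, m, r, 39, v), (28, 21, m, r, 25, c), (28, 21, m, r, 39, v)}
π_{E, B} gives {(2, 25), (2, 39), (28, 25), (28, 39)}.

{(2, 25), (2, 39), (28, 25), (28, 39)}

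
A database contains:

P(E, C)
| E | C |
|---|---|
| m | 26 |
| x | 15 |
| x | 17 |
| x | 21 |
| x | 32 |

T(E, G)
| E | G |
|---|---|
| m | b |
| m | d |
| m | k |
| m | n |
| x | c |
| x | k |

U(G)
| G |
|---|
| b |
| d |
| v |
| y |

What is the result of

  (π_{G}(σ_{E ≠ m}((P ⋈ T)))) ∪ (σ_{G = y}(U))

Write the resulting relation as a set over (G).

{c, k, y}

Joining P and T on E yields {(m, 26, b), (m, 26, d), (m, 26, k), (m, 26, n), (x, 15, c), (x, 15, k), (x, 17, c), (x, 17, k), (x, 21, c), (x, 21, k), (x, 32, c), (x, 32, k)}.
Apply σ_{E ≠ m}; surviving tuples: {(x, 15, c), (x, 15, k), (x, 17, c), (x, 17, k), (x, 21, c), (x, 21, k), (x, 32, c), (x, 32, k)}
π_{G} gives {c, k} (6 duplicate(s) eliminated).
Apply σ_{G = y}; surviving tuples: {y}
Union: {c, k} with {y} → {c, k, y}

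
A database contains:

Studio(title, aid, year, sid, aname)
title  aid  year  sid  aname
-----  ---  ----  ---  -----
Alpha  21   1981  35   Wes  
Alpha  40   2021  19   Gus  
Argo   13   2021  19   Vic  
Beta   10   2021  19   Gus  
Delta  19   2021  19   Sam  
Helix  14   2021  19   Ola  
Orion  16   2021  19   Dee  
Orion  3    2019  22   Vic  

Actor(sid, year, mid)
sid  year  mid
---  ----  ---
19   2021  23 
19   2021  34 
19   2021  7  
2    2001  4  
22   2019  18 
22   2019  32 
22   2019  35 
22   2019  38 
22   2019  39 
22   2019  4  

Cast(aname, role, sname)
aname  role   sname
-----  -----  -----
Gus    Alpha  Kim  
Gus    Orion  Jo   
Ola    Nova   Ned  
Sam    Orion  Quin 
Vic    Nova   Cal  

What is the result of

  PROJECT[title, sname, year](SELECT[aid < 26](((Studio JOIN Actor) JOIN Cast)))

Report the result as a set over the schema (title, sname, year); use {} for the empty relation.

{(Argo, Cal, 2021), (Beta, Jo, 2021), (Beta, Kim, 2021), (Delta, Quin, 2021), (Helix, Ned, 2021), (Orion, Cal, 2019)}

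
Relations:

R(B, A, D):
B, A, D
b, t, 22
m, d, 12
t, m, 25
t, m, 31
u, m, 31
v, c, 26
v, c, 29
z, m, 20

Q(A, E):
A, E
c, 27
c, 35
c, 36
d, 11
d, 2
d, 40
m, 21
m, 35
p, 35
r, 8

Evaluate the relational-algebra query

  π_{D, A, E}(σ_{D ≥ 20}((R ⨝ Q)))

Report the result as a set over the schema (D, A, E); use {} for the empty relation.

Joining R and Q on A yields {(m, d, 12, 11), (m, d, 12, 2), (m, d, 12, 40), (t, m, 25, 21), (t, m, 25, 35), (t, m, 31, 21), (t, m, 31, 35), (u, m, 31, 21), (u, m, 31, 35), (v, c, 26, 27), (v, c, 26, 35), (v, c, 26, 36), (v, c, 29, 27), (v, c, 29, 35), (v, c, 29, 36), (z, m, 20, 21), (z, m, 20, 35)}.
σ[D ≥ 20]: keep tuples satisfying D ≥ 20 → {(t, m, 25, 21), (t, m, 25, 35), (t, m, 31, 21), (t, m, 31, 35), (u, m, 31, 21), (u, m, 31, 35), (v, c, 26, 27), (v, c, 26, 35), (v, c, 26, 36), (v, c, 29, 27), (v, c, 29, 35), (v, c, 29, 36), (z, m, 20, 21), (z, m, 20, 35)}
π_{D, A, E} gives {(20, m, 21), (20, m, 35), (25, m, 21), (25, m, 35), (26, c, 27), (26, c, 35), (26, c, 36), (29, c, 27), (29, c, 35), (29, c, 36), (31, m, 21), (31, m, 35)} (2 duplicate(s) eliminated).

{(20, m, 21), (20, m, 35), (25, m, 21), (25, m, 35), (26, c, 27), (26, c, 35), (26, c, 36), (29, c, 27), (29, c, 35), (29, c, 36), (31, m, 21), (31, m, 35)}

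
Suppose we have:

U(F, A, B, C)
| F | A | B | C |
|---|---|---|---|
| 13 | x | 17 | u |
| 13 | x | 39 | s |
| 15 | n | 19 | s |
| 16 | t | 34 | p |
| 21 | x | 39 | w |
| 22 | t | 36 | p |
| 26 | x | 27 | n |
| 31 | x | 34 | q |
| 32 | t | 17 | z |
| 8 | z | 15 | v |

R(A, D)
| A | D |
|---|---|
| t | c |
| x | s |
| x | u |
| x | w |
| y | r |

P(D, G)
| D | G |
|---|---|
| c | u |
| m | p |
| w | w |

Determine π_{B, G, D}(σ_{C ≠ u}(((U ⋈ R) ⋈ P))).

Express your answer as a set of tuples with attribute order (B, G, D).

Joining U and R on A yields {(13, x, 17, u, s), (13, x, 17, u, u), (13, x, 17, u, w), (13, x, 39, s, s), (13, x, 39, s, u), (13, x, 39, s, w), (16, t, 34, p, c), (21, x, 39, w, s), (21, x, 39, w, u), (21, x, 39, w, w), (22, t, 36, p, c), (26, x, 27, n, s), (26, x, 27, n, u), (26, x, 27, n, w), (31, x, 34, q, s), (31, x, 34, q, u), (31, x, 34, q, w), (32, t, 17, z, c)}.
Joining (U ⋈ R) and P on D yields {(13, x, 17, u, w, w), (13, x, 39, s, w, w), (16, t, 34, p, c, u), (21, x, 39, w, w, w), (22, t, 36, p, c, u), (26, x, 27, n, w, w), (31, x, 34, q, w, w), (32, t, 17, z, c, u)}.
σ[C ≠ u]: keep tuples satisfying C ≠ u → {(13, x, 39, s, w, w), (16, t, 34, p, c, u), (21, x, 39, w, w, w), (22, t, 36, p, c, u), (26, x, 27, n, w, w), (31, x, 34, q, w, w), (32, t, 17, z, c, u)}
Keep only column(s) B, G, D (1 duplicate(s) eliminated): {(17, u, c), (27, w, w), (34, u, c), (34, w, w), (36, u, c), (39, w, w)}

{(17, u, c), (27, w, w), (34, u, c), (34, w, w), (36, u, c), (39, w, w)}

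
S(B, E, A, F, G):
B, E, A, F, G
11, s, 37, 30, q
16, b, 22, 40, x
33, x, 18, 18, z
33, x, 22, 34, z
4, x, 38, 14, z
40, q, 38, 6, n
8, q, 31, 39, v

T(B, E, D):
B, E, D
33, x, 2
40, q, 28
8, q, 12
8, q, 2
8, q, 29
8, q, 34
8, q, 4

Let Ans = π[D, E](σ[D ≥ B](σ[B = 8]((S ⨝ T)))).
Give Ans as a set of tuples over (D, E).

Natural join on B, E: {(33, x, 18, 18, z, 2), (33, x, 22, 34, z, 2), (40, q, 38, 6, n, 28), (8, q, 31, 39, v, 12), (8, q, 31, 39, v, 2), (8, q, 31, 39, v, 29), (8, q, 31, 39, v, 34), (8, q, 31, 39, v, 4)}
σ[B = 8]: keep tuples satisfying B = 8 → {(8, q, 31, 39, v, 12), (8, q, 31, 39, v, 2), (8, q, 31, 39, v, 29), (8, q, 31, 39, v, 34), (8, q, 31, 39, v, 4)}
σ[D ≥ B]: keep tuples satisfying D ≥ B → {(8, q, 31, 39, v, 12), (8, q, 31, 39, v, 29), (8, q, 31, 39, v, 34)}
Keep only column(s) D, E: {(12, q), (29, q), (34, q)}

{(12, q), (29, q), (34, q)}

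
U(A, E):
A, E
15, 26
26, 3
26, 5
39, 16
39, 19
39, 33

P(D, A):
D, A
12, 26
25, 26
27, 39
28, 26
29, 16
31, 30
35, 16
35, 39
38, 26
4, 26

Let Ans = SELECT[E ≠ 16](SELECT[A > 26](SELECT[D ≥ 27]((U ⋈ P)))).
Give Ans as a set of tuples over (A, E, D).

{(39, 19, 27), (39, 19, 35), (39, 33, 27), (39, 33, 35)}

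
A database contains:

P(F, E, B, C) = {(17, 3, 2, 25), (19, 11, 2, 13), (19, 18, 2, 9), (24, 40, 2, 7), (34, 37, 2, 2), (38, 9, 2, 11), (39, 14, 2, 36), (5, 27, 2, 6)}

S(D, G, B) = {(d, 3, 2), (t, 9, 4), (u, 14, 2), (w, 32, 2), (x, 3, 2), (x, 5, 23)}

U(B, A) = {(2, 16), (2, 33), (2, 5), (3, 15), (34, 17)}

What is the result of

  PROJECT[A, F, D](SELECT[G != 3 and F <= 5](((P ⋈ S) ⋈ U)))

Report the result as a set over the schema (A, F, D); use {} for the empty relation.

{(16, 5, u), (16, 5, w), (33, 5, u), (33, 5, w), (5, 5, u), (5, 5, w)}

Joining P and S on B yields {(17, 3, 2, 25, d, 3), (17, 3, 2, 25, u, 14), (17, 3, 2, 25, w, 32), (17, 3, 2, 25, x, 3), (19, 11, 2, 13, d, 3), (19, 11, 2, 13, u, 14), (19, 11, 2, 13, w, 32), (19, 11, 2, 13, x, 3), (19, 18, 2, 9, d, 3), (19, 18, 2, 9, u, 14), (19, 18, 2, 9, w, 32), (19, 18, 2, 9, x, 3), (24, 40, 2, 7, d, 3), (24, 40, 2, 7, u, 14), (24, 40, 2, 7, w, 32), (24, 40, 2, 7, x, 3), (34, 37, 2, 2, d, 3), (34, 37, 2, 2, u, 14), (34, 37, 2, 2, w, 32), (34, 37, 2, 2, x, 3), (38, 9, 2, 11, d, 3), (38, 9, 2, 11, u, 14), (38, 9, 2, 11, w, 32), (38, 9, 2, 11, x, 3), (39, 14, 2, 36, d, 3), (39, 14, 2, 36, u, 14), (39, 14, 2, 36, w, 32), (39, 14, 2, 36, x, 3), (5, 27, 2, 6, d, 3), (5, 27, 2, 6, u, 14), (5, 27, 2, 6, w, 32), (5, 27, 2, 6, x, 3)}.
Joining (P ⋈ S) and U on B yields {(17, 3, 2, 25, d, 3, 16), (17, 3, 2, 25, d, 3, 33), (17, 3, 2, 25, d, 3, 5), (17, 3, 2, 25, u, 14, 16), (17, 3, 2, 25, u, 14, 33), (17, 3, 2, 25, u, 14, 5), (17, 3, 2, 25, w, 32, 16), (17, 3, 2, 25, w, 32, 33), (17, 3, 2, 25, w, 32, 5), (17, 3, 2, 25, x, 3, 16), (17, 3, 2, 25, x, 3, 33), (17, 3, 2, 25, x, 3, 5), (19, 11, 2, 13, d, 3, 16), (19, 11, 2, 13, d, 3, 33), (19, 11, 2, 13, d, 3, 5), (19, 11, 2, 13, u, 14, 16), (19, 11, 2, 13, u, 14, 33), (19, 11, 2, 13, u, 14, 5), (19, 11, 2, 13, w, 32, 16), (19, 11, 2, 13, w, 32, 33), (19, 11, 2, 13, w, 32, 5), (19, 11, 2, 13, x, 3, 16), (19, 11, 2, 13, x, 3, 33), (19, 11, 2, 13, x, 3, 5), (19, 18, 2, 9, d, 3, 16), (19, 18, 2, 9, d, 3, 33), (19, 18, 2, 9, d, 3, 5), (19, 18, 2, 9, u, 14, 16), (19, 18, 2, 9, u, 14, 33), (19, 18, 2, 9, u, 14, 5), (19, 18, 2, 9, w, 32, 16), (19, 18, 2, 9, w, 32, 33), (19, 18, 2, 9, w, 32, 5), (19, 18, 2, 9, x, 3, 16), (19, 18, 2, 9, x, 3, 33), (19, 18, 2, 9, x, 3, 5), (24, 40, 2, 7, d, 3, 16), (24, 40, 2, 7, d, 3, 33), (24, 40, 2, 7, d, 3, 5), (24, 40, 2, 7, u, 14, 16), (24, 40, 2, 7, u, 14, 33), (24, 40, 2, 7, u, 14, 5), (24, 40, 2, 7, w, 32, 16), (24, 40, 2, 7, w, 32, 33), (24, 40, 2, 7, w, 32, 5), (24, 40, 2, 7, x, 3, 16), (24, 40, 2, 7, x, 3, 33), (24, 40, 2, 7, x, 3, 5), (34, 37, 2, 2, d, 3, 16), (34, 37, 2, 2, d, 3, 33), (34, 37, 2, 2, d, 3, 5), (34, 37, 2, 2, u, 14, 16), (34, 37, 2, 2, u, 14, 33), (34, 37, 2, 2, u, 14, 5), (34, 37, 2, 2, w, 32, 16), (34, 37, 2, 2, w, 32, 33), (34, 37, 2, 2, w, 32, 5), (34, 37, 2, 2, x, 3, 16), (34, 37, 2, 2, x, 3, 33), (34, 37, 2, 2, x, 3, 5), (38, 9, 2, 11, d, 3, 16), (38, 9, 2, 11, d, 3, 33), (38, 9, 2, 11, d, 3, 5), (38, 9, 2, 11, u, 14, 16), (38, 9, 2, 11, u, 14, 33), (38, 9, 2, 11, u, 14, 5), (38, 9, 2, 11, w, 32, 16), (38, 9, 2, 11, w, 32, 33), (38, 9, 2, 11, w, 32, 5), (38, 9, 2, 11, x, 3, 16), (38, 9, 2, 11, x, 3, 33), (38, 9, 2, 11, x, 3, 5), (39, 14, 2, 36, d, 3, 16), (39, 14, 2, 36, d, 3, 33), (39, 14, 2, 36, d, 3, 5), (39, 14, 2, 36, u, 14, 16), (39, 14, 2, 36, u, 14, 33), (39, 14, 2, 36, u, 14, 5), (39, 14, 2, 36, w, 32, 16), (39, 14, 2, 36, w, 32, 33), (39, 14, 2, 36, w, 32, 5), (39, 14, 2, 36, x, 3, 16), (39, 14, 2, 36, x, 3, 33), (39, 14, 2, 36, x, 3, 5), (5, 27, 2, 6, d, 3, 16), (5, 27, 2, 6, d, 3, 33), (5, 27, 2, 6, d, 3, 5), (5, 27, 2, 6, u, 14, 16), (5, 27, 2, 6, u, 14, 33), (5, 27, 2, 6, u, 14, 5), (5, 27, 2, 6, w, 32, 16), (5, 27, 2, 6, w, 32, 33), (5, 27, 2, 6, w, 32, 5), (5, 27, 2, 6, x, 3, 16), (5, 27, 2, 6, x, 3, 33), (5, 27, 2, 6, x, 3, 5)}.
Filtering on G != 3 and F <= 5 leaves {(5, 27, 2, 6, u, 14, 16), (5, 27, 2, 6, u, 14, 33), (5, 27, 2, 6, u, 14, 5), (5, 27, 2, 6, w, 32, 16), (5, 27, 2, 6, w, 32, 33), (5, 27, 2, 6, w, 32, 5)}.
π[A, F, D]: project onto (A, F, D) → {(16, 5, u), (16, 5, w), (33, 5, u), (33, 5, w), (5, 5, u), (5, 5, w)}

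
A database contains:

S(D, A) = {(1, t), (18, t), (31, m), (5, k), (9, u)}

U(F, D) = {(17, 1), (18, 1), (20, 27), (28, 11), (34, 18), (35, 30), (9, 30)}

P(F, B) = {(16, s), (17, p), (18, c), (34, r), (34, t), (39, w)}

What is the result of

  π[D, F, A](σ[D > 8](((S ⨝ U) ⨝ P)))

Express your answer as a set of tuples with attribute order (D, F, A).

{(18, 34, t)}

Natural join on D: {(1, t, 17), (1, t, 18), (18, t, 34)}
Natural join on F: {(1, t, 17, p), (1, t, 18, c), (18, t, 34, r), (18, t, 34, t)}
σ[D > 8]: keep tuples satisfying D > 8 → {(18, t, 34, r), (18, t, 34, t)}
Keep only column(s) D, F, A (1 duplicate(s) eliminated): {(18, 34, t)}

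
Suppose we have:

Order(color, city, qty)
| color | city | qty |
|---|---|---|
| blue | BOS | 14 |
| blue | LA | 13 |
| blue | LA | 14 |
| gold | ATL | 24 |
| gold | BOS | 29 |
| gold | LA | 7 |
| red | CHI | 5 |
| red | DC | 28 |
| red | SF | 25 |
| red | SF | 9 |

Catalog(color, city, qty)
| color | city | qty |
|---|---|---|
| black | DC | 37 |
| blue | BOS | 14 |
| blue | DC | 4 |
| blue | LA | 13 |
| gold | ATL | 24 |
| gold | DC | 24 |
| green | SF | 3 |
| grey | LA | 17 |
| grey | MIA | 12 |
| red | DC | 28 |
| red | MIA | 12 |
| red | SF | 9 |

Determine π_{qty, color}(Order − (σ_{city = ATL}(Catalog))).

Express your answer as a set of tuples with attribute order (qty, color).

σ[city = ATL]: keep tuples satisfying city = ATL → {(gold, ATL, 24)}
Taking the difference: {(blue, BOS, 14), (blue, LA, 13), (blue, LA, 14), (gold, BOS, 29), (gold, LA, 7), (red, CHI, 5), (red, DC, 28), (red, SF, 25), (red, SF, 9)}
Projecting to qty, color (1 duplicate(s) eliminated): {(13, blue), (14, blue), (25, red), (28, red), (29, gold), (5, red), (7, gold), (9, red)}

{(13, blue), (14, blue), (25, red), (28, red), (29, gold), (5, red), (7, gold), (9, red)}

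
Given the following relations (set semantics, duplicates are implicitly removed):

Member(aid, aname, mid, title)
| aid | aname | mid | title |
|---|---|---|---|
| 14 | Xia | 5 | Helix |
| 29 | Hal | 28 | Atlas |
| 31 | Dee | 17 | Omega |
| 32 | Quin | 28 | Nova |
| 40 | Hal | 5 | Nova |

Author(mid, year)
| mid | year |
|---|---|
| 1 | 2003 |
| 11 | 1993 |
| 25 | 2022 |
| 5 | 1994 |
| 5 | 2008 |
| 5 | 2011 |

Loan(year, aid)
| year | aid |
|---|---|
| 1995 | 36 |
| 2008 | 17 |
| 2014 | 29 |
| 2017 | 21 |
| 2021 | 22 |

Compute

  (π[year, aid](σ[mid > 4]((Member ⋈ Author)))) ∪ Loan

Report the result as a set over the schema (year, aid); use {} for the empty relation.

{(1994, 14), (1994, 40), (1995, 36), (2008, 14), (2008, 17), (2008, 40), (2011, 14), (2011, 40), (2014, 29), (2017, 21), (2021, 22)}

Natural join on mid: {(14, Xia, 5, Helix, 1994), (14, Xia, 5, Helix, 2008), (14, Xia, 5, Helix, 2011), (40, Hal, 5, Nova, 1994), (40, Hal, 5, Nova, 2008), (40, Hal, 5, Nova, 2011)}
Filtering on mid > 4 leaves {(14, Xia, 5, Helix, 1994), (14, Xia, 5, Helix, 2008), (14, Xia, 5, Helix, 2011), (40, Hal, 5, Nova, 1994), (40, Hal, 5, Nova, 2008), (40, Hal, 5, Nova, 2011)}.
π[year, aid]: project onto (year, aid) → {(1994, 14), (1994, 40), (2008, 14), (2008, 40), (2011, 14), (2011, 40)}
Set union of the two operands is {(1994, 14), (1994, 40), (1995, 36), (2008, 14), (2008, 17), (2008, 40), (2011, 14), (2011, 40), (2014, 29), (2017, 21), (2021, 22)}.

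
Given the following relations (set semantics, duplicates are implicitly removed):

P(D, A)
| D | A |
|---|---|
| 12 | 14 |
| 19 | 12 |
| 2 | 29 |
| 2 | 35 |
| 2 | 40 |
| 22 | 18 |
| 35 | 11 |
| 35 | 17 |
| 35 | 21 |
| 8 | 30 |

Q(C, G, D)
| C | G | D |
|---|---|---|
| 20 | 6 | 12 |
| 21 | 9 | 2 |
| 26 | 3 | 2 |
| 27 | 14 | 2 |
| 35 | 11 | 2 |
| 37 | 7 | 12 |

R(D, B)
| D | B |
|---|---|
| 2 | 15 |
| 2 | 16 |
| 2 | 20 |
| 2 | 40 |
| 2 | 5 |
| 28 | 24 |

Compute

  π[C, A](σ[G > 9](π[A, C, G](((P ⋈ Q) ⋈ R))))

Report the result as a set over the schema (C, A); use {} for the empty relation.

{(27, 29), (27, 35), (27, 40), (35, 29), (35, 35), (35, 40)}

P ⋈ Q (natural join on D): {(12, 14, 20, 6), (12, 14, 37, 7), (2, 29, 21, 9), (2, 29, 26, 3), (2, 29, 27, 14), (2, 29, 35, 11), (2, 35, 21, 9), (2, 35, 26, 3), (2, 35, 27, 14), (2, 35, 35, 11), (2, 40, 21, 9), (2, 40, 26, 3), (2, 40, 27, 14), (2, 40, 35, 11)}
(P ⋈ Q) ⋈ R (natural join on D): {(2, 29, 21, 9, 15), (2, 29, 21, 9, 16), (2, 29, 21, 9, 20), (2, 29, 21, 9, 40), (2, 29, 21, 9, 5), (2, 29, 26, 3, 15), (2, 29, 26, 3, 16), (2, 29, 26, 3, 20), (2, 29, 26, 3, 40), (2, 29, 26, 3, 5), (2, 29, 27, 14, 15), (2, 29, 27, 14, 16), (2, 29, 27, 14, 20), (2, 29, 27, 14, 40), (2, 29, 27, 14, 5), (2, 29, 35, 11, 15), (2, 29, 35, 11, 16), (2, 29, 35, 11, 20), (2, 29, 35, 11, 40), (2, 29, 35, 11, 5), (2, 35, 21, 9, 15), (2, 35, 21, 9, 16), (2, 35, 21, 9, 20), (2, 35, 21, 9, 40), (2, 35, 21, 9, 5), (2, 35, 26, 3, 15), (2, 35, 26, 3, 16), (2, 35, 26, 3, 20), (2, 35, 26, 3, 40), (2, 35, 26, 3, 5), (2, 35, 27, 14, 15), (2, 35, 27, 14, 16), (2, 35, 27, 14, 20), (2, 35, 27, 14, 40), (2, 35, 27, 14, 5), (2, 35, 35, 11, 15), (2, 35, 35, 11, 16), (2, 35, 35, 11, 20), (2, 35, 35, 11, 40), (2, 35, 35, 11, 5), (2, 40, 21, 9, 15), (2, 40, 21, 9, 16), (2, 40, 21, 9, 20), (2, 40, 21, 9, 40), (2, 40, 21, 9, 5), (2, 40, 26, 3, 15), (2, 40, 26, 3, 16), (2, 40, 26, 3, 20), (2, 40, 26, 3, 40), (2, 40, 26, 3, 5), (2, 40, 27, 14, 15), (2, 40, 27, 14, 16), (2, 40, 27, 14, 20), (2, 40, 27, 14, 40), (2, 40, 27, 14, 5), (2, 40, 35, 11, 15), (2, 40, 35, 11, 16), (2, 40, 35, 11, 20), (2, 40, 35, 11, 40), (2, 40, 35, 11, 5)}
π_{A, C, G} gives {(29, 21, 9), (29, 26, 3), (29, 27, 14), (29, 35, 11), (35, 21, 9), (35, 26, 3), (35, 27, 14), (35, 35, 11), (40, 21, 9), (40, 26, 3), (40, 27, 14), (40, 35, 11)} (48 duplicate(s) eliminated).
σ[G > 9]: keep tuples satisfying G > 9 → {(29, 27, 14), (29, 35, 11), (35, 27, 14), (35, 35, 11), (40, 27, 14), (40, 35, 11)}
π_{C, A} gives {(27, 29), (27, 35), (27, 40), (35, 29), (35, 35), (35, 40)}.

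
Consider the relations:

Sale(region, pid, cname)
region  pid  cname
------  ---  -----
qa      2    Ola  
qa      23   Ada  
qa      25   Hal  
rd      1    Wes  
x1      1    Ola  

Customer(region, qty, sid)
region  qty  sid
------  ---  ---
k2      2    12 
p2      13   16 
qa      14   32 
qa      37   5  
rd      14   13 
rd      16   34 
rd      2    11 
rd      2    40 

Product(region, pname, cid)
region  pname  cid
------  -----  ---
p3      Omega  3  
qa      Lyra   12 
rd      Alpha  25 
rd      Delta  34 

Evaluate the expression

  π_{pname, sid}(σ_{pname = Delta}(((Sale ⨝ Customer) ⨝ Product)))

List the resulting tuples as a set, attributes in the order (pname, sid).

Joining Sale and Customer on region yields {(qa, 2, Ola, 14, 32), (qa, 2, Ola, 37, 5), (qa, 23, Ada, 14, 32), (qa, 23, Ada, 37, 5), (qa, 25, Hal, 14, 32), (qa, 25, Hal, 37, 5), (rd, 1, Wes, 14, 13), (rd, 1, Wes, 16, 34), (rd, 1, Wes, 2, 11), (rd, 1, Wes, 2, 40)}.
Joining (Sale ⨝ Customer) and Product on region yields {(qa, 2, Ola, 14, 32, Lyra, 12), (qa, 2, Ola, 37, 5, Lyra, 12), (qa, 23, Ada, 14, 32, Lyra, 12), (qa, 23, Ada, 37, 5, Lyra, 12), (qa, 25, Hal, 14, 32, Lyra, 12), (qa, 25, Hal, 37, 5, Lyra, 12), (rd, 1, Wes, 14, 13, Alpha, 25), (rd, 1, Wes, 14, 13, Delta, 34), (rd, 1, Wes, 16, 34, Alpha, 25), (rd, 1, Wes, 16, 34, Delta, 34), (rd, 1, Wes, 2, 11, Alpha, 25), (rd, 1, Wes, 2, 11, Delta, 34), (rd, 1, Wes, 2, 40, Alpha, 25), (rd, 1, Wes, 2, 40, Delta, 34)}.
Selection pname = Delta: {(rd, 1, Wes, 14, 13, Delta, 34), (rd, 1, Wes, 16, 34, Delta, 34), (rd, 1, Wes, 2, 11, Delta, 34), (rd, 1, Wes, 2, 40, Delta, 34)}
Keep only column(s) pname, sid: {(Delta, 11), (Delta, 13), (Delta, 34), (Delta, 40)}

{(Delta, 11), (Delta, 13), (Delta, 34), (Delta, 40)}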